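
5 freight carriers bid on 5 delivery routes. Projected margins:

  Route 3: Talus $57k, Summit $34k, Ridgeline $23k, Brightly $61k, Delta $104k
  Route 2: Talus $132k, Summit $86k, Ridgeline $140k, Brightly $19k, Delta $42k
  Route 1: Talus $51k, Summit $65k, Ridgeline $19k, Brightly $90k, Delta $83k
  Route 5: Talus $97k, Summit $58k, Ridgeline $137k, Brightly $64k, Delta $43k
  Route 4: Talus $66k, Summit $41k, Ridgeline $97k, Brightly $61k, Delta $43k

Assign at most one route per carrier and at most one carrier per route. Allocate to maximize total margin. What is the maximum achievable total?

Treat this as an assignment problem: match each carrier to one route.
Optimal: Talus→Route 2 ($132k), Summit→Route 4 ($41k), Ridgeline→Route 5 ($137k), Brightly→Route 1 ($90k), Delta→Route 3 ($104k) — total 132+41+137+90+104 = $504k.
Max-entry greedy (repeatedly take the single best remaining cell) gives $472k, worse by 32.
Next-best assignment: Talus→Route 2, Summit→Route 1, Ridgeline→Route 5, Brightly→Route 4, Delta→Route 3 = $499k.

Max total: $504k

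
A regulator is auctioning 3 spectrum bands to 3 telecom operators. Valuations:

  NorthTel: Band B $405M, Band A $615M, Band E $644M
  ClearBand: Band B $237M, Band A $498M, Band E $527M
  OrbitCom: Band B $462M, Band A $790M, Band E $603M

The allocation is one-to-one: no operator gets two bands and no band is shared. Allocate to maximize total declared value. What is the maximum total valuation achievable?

Optimal: NorthTel→Band B ($405M), ClearBand→Band E ($527M), OrbitCom→Band A ($790M) — total 405+527+790 = $1722M.
Column-greedy (each band in turn goes to its best remaining operator) gives $1604M, worse by 118.
Swapping OrbitCom↔NorthTel (OrbitCom→Band B $462M, NorthTel→Band A $615M) loses 118.
No other one-to-one assignment exceeds $1722M.

Max total: $1722M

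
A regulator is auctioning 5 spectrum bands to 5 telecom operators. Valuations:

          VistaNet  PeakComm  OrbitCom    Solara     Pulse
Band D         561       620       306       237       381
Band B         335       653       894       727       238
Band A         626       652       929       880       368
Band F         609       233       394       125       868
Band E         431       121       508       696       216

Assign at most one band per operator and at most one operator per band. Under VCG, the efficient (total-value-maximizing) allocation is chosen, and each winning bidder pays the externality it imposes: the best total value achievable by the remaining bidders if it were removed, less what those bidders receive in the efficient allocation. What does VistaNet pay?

VistaNet pays $116M.

Efficient allocation: VistaNet→Band D ($561M), PeakComm→Band B ($653M), OrbitCom→Band A ($929M), Solara→Band E ($696M), Pulse→Band F ($868M); total welfare W = $3707M.
VistaNet receives Band D at value $561M, so the others get W − 561 = $3146M.
Without VistaNet: best allocation of the remaining 4 bidders over all 5 bands is PeakComm→Band D ($620M), OrbitCom→Band B ($894M), Solara→Band A ($880M), Pulse→Band F ($868M), total $3262M.
VCG payment = (others' best without VistaNet) − (others' welfare with VistaNet) = 3262 − 3146 = $116M.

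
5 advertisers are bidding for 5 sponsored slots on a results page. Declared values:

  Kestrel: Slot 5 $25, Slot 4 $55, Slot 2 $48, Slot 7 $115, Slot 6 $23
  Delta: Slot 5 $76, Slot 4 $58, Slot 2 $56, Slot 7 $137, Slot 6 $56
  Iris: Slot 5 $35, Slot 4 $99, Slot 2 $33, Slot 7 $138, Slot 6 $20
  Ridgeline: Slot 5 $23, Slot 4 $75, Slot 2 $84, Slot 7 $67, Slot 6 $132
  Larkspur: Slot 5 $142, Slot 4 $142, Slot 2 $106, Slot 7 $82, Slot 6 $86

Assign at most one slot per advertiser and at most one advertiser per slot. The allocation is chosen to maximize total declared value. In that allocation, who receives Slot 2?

Kestrel receives Slot 2.

Optimal: Kestrel→Slot 2 ($48), Delta→Slot 7 ($137), Iris→Slot 4 ($99), Ridgeline→Slot 6 ($132), Larkspur→Slot 5 ($142) — total 48+137+99+132+142 = $558.
Column-greedy (each slot in turn goes to its best remaining advertiser) gives $485, worse by 73.
Next-best assignment: Kestrel→Slot 7, Delta→Slot 2, Iris→Slot 4, Ridgeline→Slot 6, Larkspur→Slot 5 = $544.
Swapping Delta↔Iris (Delta→Slot 4 $58, Iris→Slot 7 $138) loses 40.
Kestrel's own top slot is Slot 7 ($115), but forcing Kestrel→Slot 7 and reassigning the rest optimally gives only $544 — worse by 14.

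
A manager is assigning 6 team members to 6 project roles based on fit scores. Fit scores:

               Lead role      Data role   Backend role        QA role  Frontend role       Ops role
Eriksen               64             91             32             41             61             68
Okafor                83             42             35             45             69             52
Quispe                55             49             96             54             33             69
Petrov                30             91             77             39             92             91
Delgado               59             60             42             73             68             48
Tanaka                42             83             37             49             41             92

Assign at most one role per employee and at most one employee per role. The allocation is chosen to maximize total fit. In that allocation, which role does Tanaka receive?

Tanaka receives Ops role.

Optimal: Eriksen→Data role (91 pts), Okafor→Lead role (83 pts), Quispe→Backend role (96 pts), Petrov→Frontend role (92 pts), Delgado→QA role (73 pts), Tanaka→Ops role (92 pts) — total 91+83+96+92+73+92 = 527 pts.
Next-best assignment: Eriksen→Frontend role, Okafor→Lead role, Quispe→Backend role, Petrov→Data role, Delgado→QA role, Tanaka→Ops role = 496 pts.
No other one-to-one assignment exceeds 527 pts.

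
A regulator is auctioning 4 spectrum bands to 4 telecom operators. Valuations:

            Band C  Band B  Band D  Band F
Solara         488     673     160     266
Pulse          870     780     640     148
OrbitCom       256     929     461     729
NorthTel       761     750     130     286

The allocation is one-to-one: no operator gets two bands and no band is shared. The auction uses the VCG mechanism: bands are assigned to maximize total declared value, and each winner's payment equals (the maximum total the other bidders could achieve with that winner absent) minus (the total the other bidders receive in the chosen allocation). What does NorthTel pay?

NorthTel pays $230M.

Efficient allocation: Solara→Band B ($673M), Pulse→Band D ($640M), OrbitCom→Band F ($729M), NorthTel→Band C ($761M); total welfare W = $2803M.
NorthTel receives Band C at value $761M, so the others get W − 761 = $2042M.
Without NorthTel: best allocation of the remaining 3 bidders over all 4 bands is Solara→Band B ($673M), Pulse→Band C ($870M), OrbitCom→Band F ($729M), total $2272M.
VCG payment = (others' best without NorthTel) − (others' welfare with NorthTel) = 2272 − 2042 = $230M.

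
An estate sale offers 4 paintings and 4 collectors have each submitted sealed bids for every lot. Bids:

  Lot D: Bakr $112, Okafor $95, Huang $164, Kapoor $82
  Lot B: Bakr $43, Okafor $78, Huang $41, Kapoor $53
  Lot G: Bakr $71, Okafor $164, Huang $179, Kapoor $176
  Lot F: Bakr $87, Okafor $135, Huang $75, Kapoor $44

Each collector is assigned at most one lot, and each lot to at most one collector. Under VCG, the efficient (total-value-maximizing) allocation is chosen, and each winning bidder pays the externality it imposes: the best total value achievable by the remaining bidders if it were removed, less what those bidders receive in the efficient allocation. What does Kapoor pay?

Efficient allocation: Bakr→Lot B ($43), Okafor→Lot F ($135), Huang→Lot D ($164), Kapoor→Lot G ($176); total welfare W = $518.
Kapoor receives Lot G at value $176, so the others get W − 176 = $342.
Without Kapoor: best allocation of the remaining 3 bidders over all 4 lots is Bakr→Lot D ($112), Okafor→Lot F ($135), Huang→Lot G ($179), total $426.
VCG payment = (others' best without Kapoor) − (others' welfare with Kapoor) = 426 − 342 = $84.

Kapoor pays $84.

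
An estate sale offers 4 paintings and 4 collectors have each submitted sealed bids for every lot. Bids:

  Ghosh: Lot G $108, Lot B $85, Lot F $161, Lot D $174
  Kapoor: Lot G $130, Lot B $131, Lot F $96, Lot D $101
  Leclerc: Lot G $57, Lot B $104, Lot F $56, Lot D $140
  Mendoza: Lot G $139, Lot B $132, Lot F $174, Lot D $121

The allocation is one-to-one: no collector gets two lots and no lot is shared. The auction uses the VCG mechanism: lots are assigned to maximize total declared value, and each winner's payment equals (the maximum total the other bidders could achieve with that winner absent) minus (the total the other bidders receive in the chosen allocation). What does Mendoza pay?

Efficient allocation: Ghosh→Lot D ($174), Kapoor→Lot G ($130), Leclerc→Lot B ($104), Mendoza→Lot F ($174); total welfare W = $582.
Mendoza receives Lot F at value $174, so the others get W − 174 = $408.
Without Mendoza: best allocation of the remaining 3 bidders over all 4 lots is Ghosh→Lot F ($161), Kapoor→Lot B ($131), Leclerc→Lot D ($140), total $432.
VCG payment = (others' best without Mendoza) − (others' welfare with Mendoza) = 432 − 408 = $24.

Mendoza pays $24.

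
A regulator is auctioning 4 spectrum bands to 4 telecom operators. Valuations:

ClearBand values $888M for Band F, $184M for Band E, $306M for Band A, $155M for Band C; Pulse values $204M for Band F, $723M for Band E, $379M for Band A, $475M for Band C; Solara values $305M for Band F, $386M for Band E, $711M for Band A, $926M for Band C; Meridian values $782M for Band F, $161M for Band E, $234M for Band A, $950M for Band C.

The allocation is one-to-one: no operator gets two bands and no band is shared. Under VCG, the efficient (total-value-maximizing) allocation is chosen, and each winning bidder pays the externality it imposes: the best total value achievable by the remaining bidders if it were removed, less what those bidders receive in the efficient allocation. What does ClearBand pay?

ClearBand pays $47M.

Efficient allocation: ClearBand→Band F ($888M), Pulse→Band E ($723M), Solara→Band A ($711M), Meridian→Band C ($950M); total welfare W = $3272M.
ClearBand receives Band F at value $888M, so the others get W − 888 = $2384M.
Without ClearBand: best allocation of the remaining 3 bidders over all 4 bands is Pulse→Band E ($723M), Solara→Band C ($926M), Meridian→Band F ($782M), total $2431M.
VCG payment = (others' best without ClearBand) − (others' welfare with ClearBand) = 2431 − 2384 = $47M.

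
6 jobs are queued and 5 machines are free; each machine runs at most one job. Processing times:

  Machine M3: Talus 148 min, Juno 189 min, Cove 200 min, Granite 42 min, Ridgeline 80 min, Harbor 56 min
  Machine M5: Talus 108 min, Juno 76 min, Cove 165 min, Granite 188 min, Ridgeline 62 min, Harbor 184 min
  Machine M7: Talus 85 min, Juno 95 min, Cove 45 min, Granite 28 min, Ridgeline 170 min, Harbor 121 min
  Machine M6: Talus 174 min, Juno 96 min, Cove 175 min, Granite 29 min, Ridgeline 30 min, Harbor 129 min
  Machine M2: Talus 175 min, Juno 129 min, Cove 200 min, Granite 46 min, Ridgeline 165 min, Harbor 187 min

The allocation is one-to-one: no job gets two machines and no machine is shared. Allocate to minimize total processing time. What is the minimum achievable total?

This is the linear assignment problem.
Optimal: Harbor→Machine M3 (56 min), Juno→Machine M5 (76 min), Cove→Machine M7 (45 min), Ridgeline→Machine M6 (30 min), Granite→Machine M2 (46 min) — total 56+76+45+30+46 = 253 min.
Row-greedy (each job in turn takes its cheapest remaining machine) gives 543 min, worse by 290.
Next-best assignment: Harbor→Machine M3, Talus→Machine M5, Cove→Machine M7, Ridgeline→Machine M6, Granite→Machine M2 = 285 min.
Swapping Harbor↔Ridgeline (Harbor→Machine M6 129 min, Ridgeline→Machine M3 80 min) adds 123.

Minimum total: 253 min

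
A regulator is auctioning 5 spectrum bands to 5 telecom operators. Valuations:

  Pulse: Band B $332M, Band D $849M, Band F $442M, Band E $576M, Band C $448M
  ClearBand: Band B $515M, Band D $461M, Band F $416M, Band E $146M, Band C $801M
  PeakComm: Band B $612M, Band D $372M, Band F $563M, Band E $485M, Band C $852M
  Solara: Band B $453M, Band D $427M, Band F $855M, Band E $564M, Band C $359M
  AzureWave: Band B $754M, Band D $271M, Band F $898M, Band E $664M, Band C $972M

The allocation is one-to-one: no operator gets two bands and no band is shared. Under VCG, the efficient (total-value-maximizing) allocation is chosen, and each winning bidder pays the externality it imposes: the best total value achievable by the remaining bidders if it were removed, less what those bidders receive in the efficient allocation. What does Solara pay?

Efficient allocation: Pulse→Band D ($849M), ClearBand→Band C ($801M), PeakComm→Band B ($612M), Solara→Band F ($855M), AzureWave→Band E ($664M); total welfare W = $3781M.
Solara receives Band F at value $855M, so the others get W − 855 = $2926M.
Without Solara: best allocation of the remaining 4 bidders over all 5 bands is Pulse→Band D ($849M), ClearBand→Band C ($801M), PeakComm→Band B ($612M), AzureWave→Band F ($898M), total $3160M.
VCG payment = (others' best without Solara) − (others' welfare with Solara) = 3160 − 2926 = $234M.

Solara pays $234M.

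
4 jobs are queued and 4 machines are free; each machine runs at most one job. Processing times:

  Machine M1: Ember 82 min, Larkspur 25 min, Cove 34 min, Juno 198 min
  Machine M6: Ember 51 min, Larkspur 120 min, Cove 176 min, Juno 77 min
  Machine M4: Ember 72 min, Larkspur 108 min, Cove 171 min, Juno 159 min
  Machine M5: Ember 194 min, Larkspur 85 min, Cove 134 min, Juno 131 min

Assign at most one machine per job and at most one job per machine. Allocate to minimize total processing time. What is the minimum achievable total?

Optimal: Ember→Machine M4 (72 min), Larkspur→Machine M5 (85 min), Cove→Machine M1 (34 min), Juno→Machine M6 (77 min) — total 72+85+34+77 = 268 min.
Column-greedy (each machine in turn goes to its cheapest remaining job) gives 369 min, worse by 101.

Minimum total: 268 min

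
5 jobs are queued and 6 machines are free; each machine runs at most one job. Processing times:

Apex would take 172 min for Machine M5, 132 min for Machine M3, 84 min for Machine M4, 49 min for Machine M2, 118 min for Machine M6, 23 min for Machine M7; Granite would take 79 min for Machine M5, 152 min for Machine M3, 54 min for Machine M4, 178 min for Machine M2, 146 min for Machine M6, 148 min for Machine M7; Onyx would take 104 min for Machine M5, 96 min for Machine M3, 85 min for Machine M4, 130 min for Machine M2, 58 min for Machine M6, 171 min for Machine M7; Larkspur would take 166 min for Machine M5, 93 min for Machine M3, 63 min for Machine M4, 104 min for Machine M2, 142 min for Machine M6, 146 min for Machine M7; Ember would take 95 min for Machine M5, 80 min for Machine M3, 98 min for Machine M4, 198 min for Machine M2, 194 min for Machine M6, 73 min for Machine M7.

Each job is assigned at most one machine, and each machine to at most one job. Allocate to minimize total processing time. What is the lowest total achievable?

Min total: 303 min

Optimal: Apex→Machine M7 (23 min), Granite→Machine M5 (79 min), Onyx→Machine M6 (58 min), Larkspur→Machine M4 (63 min), Ember→Machine M3 (80 min) — total 23+79+58+63+80 = 303 min.
Column-greedy (each machine in turn goes to its cheapest remaining job) gives 329 min, worse by 26.
Next-best assignment: Apex→Machine M7, Granite→Machine M4, Onyx→Machine M6, Larkspur→Machine M2, Ember→Machine M3 = 319 min.
Swapping Onyx↔Ember (Onyx→Machine M3 96 min, Ember→Machine M6 194 min) adds 152.
No other one-to-one assignment undercuts 303 min.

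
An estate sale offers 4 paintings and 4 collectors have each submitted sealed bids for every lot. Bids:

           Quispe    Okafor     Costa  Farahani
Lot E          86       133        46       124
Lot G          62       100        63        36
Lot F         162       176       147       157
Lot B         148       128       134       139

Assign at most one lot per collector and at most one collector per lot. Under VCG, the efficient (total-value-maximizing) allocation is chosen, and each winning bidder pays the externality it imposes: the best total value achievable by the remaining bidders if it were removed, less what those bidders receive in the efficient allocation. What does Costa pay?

Efficient allocation: Quispe→Lot F ($162), Okafor→Lot G ($100), Costa→Lot B ($134), Farahani→Lot E ($124); total welfare W = $520.
Costa receives Lot B at value $134, so the others get W − 134 = $386.
Without Costa: best allocation of the remaining 3 bidders over all 4 lots is Quispe→Lot B ($148), Okafor→Lot F ($176), Farahani→Lot E ($124), total $448.
VCG payment = (others' best without Costa) − (others' welfare with Costa) = 448 − 386 = $62.

Costa pays $62.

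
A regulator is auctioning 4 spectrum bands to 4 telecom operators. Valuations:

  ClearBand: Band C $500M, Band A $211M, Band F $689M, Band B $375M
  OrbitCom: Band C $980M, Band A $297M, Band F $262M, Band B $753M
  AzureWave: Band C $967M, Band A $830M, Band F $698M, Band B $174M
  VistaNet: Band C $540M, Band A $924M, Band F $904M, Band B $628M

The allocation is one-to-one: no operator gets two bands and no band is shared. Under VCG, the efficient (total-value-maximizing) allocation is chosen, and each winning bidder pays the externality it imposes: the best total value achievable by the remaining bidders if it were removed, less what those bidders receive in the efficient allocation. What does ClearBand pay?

Efficient allocation: ClearBand→Band F ($689M), OrbitCom→Band B ($753M), AzureWave→Band C ($967M), VistaNet→Band A ($924M); total welfare W = $3333M.
ClearBand receives Band F at value $689M, so the others get W − 689 = $2644M.
Without ClearBand: best allocation of the remaining 3 bidders over all 4 bands is OrbitCom→Band C ($980M), AzureWave→Band A ($830M), VistaNet→Band F ($904M), total $2714M.
VCG payment = (others' best without ClearBand) − (others' welfare with ClearBand) = 2714 − 2644 = $70M.

ClearBand pays $70M.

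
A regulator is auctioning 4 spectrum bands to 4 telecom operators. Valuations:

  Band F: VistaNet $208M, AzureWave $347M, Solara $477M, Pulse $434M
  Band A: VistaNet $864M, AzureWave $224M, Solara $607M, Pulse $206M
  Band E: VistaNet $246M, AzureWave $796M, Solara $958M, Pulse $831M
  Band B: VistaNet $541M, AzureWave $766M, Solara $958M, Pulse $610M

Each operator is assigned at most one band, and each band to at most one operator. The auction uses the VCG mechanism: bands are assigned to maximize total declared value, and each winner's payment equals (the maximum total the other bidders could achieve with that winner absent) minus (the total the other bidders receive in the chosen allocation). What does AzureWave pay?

Efficient allocation: VistaNet→Band A ($864M), AzureWave→Band E ($796M), Solara→Band B ($958M), Pulse→Band F ($434M); total welfare W = $3052M.
AzureWave receives Band E at value $796M, so the others get W − 796 = $2256M.
Without AzureWave: best allocation of the remaining 3 bidders over all 4 bands is VistaNet→Band A ($864M), Solara→Band B ($958M), Pulse→Band E ($831M), total $2653M.
VCG payment = (others' best without AzureWave) − (others' welfare with AzureWave) = 2653 − 2256 = $397M.

AzureWave pays $397M.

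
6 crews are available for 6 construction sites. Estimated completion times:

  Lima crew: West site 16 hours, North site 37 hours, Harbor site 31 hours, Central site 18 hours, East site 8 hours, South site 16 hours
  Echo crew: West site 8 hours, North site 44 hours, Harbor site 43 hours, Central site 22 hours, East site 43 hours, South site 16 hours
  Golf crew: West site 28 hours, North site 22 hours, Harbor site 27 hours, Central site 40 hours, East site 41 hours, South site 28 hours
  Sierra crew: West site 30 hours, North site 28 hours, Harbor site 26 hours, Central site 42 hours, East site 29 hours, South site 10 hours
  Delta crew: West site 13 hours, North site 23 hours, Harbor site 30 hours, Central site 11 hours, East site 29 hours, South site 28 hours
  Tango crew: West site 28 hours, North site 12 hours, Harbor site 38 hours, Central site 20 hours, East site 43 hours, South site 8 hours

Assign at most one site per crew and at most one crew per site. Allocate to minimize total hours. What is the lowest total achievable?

Min total: 76 hours

Optimal: Lima crew→East site (8 hours), Echo crew→West site (8 hours), Golf crew→Harbor site (27 hours), Sierra crew→South site (10 hours), Delta crew→Central site (11 hours), Tango crew→North site (12 hours) — total 8+8+27+10+11+12 = 76 hours.
Row-greedy (each crew in turn takes its cheapest remaining site) gives 97 hours, worse by 21.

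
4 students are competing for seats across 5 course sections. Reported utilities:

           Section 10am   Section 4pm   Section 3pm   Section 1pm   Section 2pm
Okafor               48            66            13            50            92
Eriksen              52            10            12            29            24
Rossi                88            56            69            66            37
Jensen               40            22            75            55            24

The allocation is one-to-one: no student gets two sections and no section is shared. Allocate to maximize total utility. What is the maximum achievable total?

Max total: 285 points

Optimal: Okafor→Section 2pm (92 points), Eriksen→Section 10am (52 points), Rossi→Section 1pm (66 points), Jensen→Section 3pm (75 points) — total 92+52+66+75 = 285 points.
Row-greedy (each student in turn takes its best remaining section) gives 268 points, worse by 17.
Next-best assignment: Okafor→Section 2pm, Eriksen→Section 1pm, Rossi→Section 10am, Jensen→Section 3pm = 284 points.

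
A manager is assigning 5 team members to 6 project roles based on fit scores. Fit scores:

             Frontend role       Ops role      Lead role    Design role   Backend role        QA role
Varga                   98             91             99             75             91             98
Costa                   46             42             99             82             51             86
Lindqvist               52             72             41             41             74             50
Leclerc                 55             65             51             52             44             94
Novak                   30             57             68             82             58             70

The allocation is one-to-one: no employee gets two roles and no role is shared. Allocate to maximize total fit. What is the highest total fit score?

Maximum total: 447 pts

Optimal: Varga→Frontend role (98 pts), Costa→Lead role (99 pts), Lindqvist→Backend role (74 pts), Leclerc→QA role (94 pts), Novak→Design role (82 pts) — total 98+99+74+94+82 = 447 pts.
Column-greedy (each role in turn goes to its best remaining employee) gives 395 pts, worse by 52.
Swapping Leclerc↔Costa (Leclerc→Lead role 51 pts, Costa→QA role 86 pts) loses 56.
Checked against all permutations: 447 pts is optimal.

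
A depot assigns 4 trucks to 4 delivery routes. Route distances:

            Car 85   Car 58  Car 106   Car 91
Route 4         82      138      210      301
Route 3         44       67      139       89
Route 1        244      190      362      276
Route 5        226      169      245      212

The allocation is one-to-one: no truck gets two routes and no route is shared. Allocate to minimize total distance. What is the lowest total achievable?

Optimal: Car 85→Route 4 (82 km), Car 58→Route 1 (190 km), Car 106→Route 5 (245 km), Car 91→Route 3 (89 km) — total 82+190+245+89 = 606 km.
Min-entry greedy (repeatedly take the single cheapest remaining cell) gives 756 km, worse by 150.
Next-best assignment: Car 85→Route 4, Car 58→Route 1, Car 106→Route 3, Car 91→Route 5 = 623 km.
No other one-to-one assignment undercuts 606 km.

Min total: 606 km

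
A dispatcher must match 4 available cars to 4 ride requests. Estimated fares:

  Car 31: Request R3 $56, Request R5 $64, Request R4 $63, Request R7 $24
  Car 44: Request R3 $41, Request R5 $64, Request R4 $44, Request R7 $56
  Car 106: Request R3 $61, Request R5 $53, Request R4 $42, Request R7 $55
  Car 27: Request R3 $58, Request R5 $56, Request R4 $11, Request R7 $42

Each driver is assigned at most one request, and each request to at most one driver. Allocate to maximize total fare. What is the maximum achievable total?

This is the linear assignment problem.
Optimal: Car 31→Request R4 ($63), Car 44→Request R5 ($64), Car 106→Request R7 ($55), Car 27→Request R3 ($58) — total 63+64+55+58 = $240.

Max total: $240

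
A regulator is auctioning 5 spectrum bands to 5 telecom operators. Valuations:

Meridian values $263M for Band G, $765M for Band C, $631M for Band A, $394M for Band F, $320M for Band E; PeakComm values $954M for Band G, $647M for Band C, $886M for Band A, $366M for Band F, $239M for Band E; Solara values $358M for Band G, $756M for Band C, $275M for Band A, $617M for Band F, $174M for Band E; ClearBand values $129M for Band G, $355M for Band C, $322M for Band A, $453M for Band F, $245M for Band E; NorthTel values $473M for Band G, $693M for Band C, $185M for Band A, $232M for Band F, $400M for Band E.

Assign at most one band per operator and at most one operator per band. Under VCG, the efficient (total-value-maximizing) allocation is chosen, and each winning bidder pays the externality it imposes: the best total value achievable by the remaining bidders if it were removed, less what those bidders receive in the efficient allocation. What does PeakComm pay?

PeakComm pays $73M.

Efficient allocation: Meridian→Band A ($631M), PeakComm→Band G ($954M), Solara→Band C ($756M), ClearBand→Band F ($453M), NorthTel→Band E ($400M); total welfare W = $3194M.
PeakComm receives Band G at value $954M, so the others get W − 954 = $2240M.
Without PeakComm: best allocation of the remaining 4 bidders over all 5 bands is Meridian→Band A ($631M), Solara→Band C ($756M), ClearBand→Band F ($453M), NorthTel→Band G ($473M), total $2313M.
VCG payment = (others' best without PeakComm) − (others' welfare with PeakComm) = 2313 − 2240 = $73M.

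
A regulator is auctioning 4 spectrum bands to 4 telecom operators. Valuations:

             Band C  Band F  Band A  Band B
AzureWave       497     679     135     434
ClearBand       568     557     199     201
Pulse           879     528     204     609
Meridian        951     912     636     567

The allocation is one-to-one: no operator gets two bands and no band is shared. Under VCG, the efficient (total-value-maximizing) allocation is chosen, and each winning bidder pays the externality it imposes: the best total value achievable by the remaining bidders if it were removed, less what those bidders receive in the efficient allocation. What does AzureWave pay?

Efficient allocation: AzureWave→Band B ($434M), ClearBand→Band F ($557M), Pulse→Band C ($879M), Meridian→Band A ($636M); total welfare W = $2506M.
AzureWave receives Band B at value $434M, so the others get W − 434 = $2072M.
Without AzureWave: best allocation of the remaining 3 bidders over all 4 bands is ClearBand→Band F ($557M), Pulse→Band B ($609M), Meridian→Band C ($951M), total $2117M.
VCG payment = (others' best without AzureWave) − (others' welfare with AzureWave) = 2117 − 2072 = $45M.

AzureWave pays $45M.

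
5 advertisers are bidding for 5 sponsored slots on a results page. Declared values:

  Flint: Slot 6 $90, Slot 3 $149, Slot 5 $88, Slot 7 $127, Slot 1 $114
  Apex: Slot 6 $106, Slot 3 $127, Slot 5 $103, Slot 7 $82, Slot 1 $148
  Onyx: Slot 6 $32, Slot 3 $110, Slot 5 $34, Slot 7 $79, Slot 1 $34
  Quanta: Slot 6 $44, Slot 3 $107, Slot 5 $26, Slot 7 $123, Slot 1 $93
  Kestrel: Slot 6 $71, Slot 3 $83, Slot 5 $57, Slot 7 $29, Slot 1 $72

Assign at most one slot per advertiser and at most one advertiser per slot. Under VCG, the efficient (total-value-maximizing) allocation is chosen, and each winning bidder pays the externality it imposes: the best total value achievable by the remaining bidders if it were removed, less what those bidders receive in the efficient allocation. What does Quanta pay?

Efficient allocation: Flint→Slot 5 ($88), Apex→Slot 1 ($148), Onyx→Slot 3 ($110), Quanta→Slot 7 ($123), Kestrel→Slot 6 ($71); total welfare W = $540.
Quanta receives Slot 7 at value $123, so the others get W − 123 = $417.
Without Quanta: best allocation of the remaining 4 bidders over all 5 slots is Flint→Slot 7 ($127), Apex→Slot 1 ($148), Onyx→Slot 3 ($110), Kestrel→Slot 6 ($71), total $456.
VCG payment = (others' best without Quanta) − (others' welfare with Quanta) = 456 − 417 = $39.

Quanta pays $39.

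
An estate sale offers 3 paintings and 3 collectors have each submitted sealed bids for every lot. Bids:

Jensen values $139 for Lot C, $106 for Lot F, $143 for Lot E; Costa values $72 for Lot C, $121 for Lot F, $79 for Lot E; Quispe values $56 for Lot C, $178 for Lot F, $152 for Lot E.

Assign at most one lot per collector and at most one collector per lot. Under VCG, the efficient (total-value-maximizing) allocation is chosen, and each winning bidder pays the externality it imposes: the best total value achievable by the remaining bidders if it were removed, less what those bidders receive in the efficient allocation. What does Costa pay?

Efficient allocation: Jensen→Lot C ($139), Costa→Lot F ($121), Quispe→Lot E ($152); total welfare W = $412.
Costa receives Lot F at value $121, so the others get W − 121 = $291.
Without Costa: best allocation of the remaining 2 bidders over all 3 lots is Jensen→Lot E ($143), Quispe→Lot F ($178), total $321.
VCG payment = (others' best without Costa) − (others' welfare with Costa) = 321 − 291 = $30.

Costa pays $30.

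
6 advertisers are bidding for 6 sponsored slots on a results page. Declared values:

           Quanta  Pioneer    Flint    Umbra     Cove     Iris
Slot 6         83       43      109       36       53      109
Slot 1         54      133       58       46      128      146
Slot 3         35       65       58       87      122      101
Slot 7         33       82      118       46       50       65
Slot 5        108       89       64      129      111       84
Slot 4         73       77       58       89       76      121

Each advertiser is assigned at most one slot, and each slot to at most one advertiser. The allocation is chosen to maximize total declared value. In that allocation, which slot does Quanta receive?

Treat this as an assignment problem: match each advertiser to one slot.
Optimal: Quanta→Slot 6 ($83), Pioneer→Slot 1 ($133), Flint→Slot 7 ($118), Umbra→Slot 5 ($129), Cove→Slot 3 ($122), Iris→Slot 4 ($121) — total 83+133+118+129+122+121 = $706.
Row-greedy (each advertiser in turn takes its best remaining slot) gives $679, worse by 27.
Quanta's own top slot is Slot 5 ($108), but forcing Quanta→Slot 5 and reassigning the rest optimally gives only $679 — worse by 27.

Quanta receives Slot 6.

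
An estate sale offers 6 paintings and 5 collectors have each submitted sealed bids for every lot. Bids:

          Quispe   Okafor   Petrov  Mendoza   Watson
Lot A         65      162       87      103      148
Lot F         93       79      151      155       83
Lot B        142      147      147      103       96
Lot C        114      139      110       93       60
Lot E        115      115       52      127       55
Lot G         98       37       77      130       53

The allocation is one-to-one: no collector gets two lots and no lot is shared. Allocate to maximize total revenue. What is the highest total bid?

Optimal: Quispe→Lot B ($142), Okafor→Lot C ($139), Petrov→Lot F ($151), Mendoza→Lot G ($130), Watson→Lot A ($148) — total 142+139+151+130+148 = $710.
Column-greedy (each lot in turn goes to its best remaining collector) gives $633, worse by 77.

Maximum total: $710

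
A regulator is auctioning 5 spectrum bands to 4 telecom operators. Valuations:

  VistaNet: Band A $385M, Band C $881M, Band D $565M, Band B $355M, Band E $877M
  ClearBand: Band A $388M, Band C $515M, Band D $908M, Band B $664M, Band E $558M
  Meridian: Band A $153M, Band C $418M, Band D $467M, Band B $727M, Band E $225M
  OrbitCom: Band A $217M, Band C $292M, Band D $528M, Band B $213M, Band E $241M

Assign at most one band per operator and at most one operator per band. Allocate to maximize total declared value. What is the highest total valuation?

Treat this as an assignment problem: match each operator to one band.
Optimal: VistaNet→Band E ($877M), ClearBand→Band D ($908M), Meridian→Band B ($727M), OrbitCom→Band C ($292M) — total 877+908+727+292 = $2804M.
Column-greedy (each band in turn goes to its best remaining operator) gives $2524M, worse by 280.
Next-best assignment: VistaNet→Band C, ClearBand→Band D, Meridian→Band B, OrbitCom→Band E = $2757M.
Swapping Meridian↔VistaNet (Meridian→Band E $225M, VistaNet→Band B $355M) loses 1024.

Max total: $2804M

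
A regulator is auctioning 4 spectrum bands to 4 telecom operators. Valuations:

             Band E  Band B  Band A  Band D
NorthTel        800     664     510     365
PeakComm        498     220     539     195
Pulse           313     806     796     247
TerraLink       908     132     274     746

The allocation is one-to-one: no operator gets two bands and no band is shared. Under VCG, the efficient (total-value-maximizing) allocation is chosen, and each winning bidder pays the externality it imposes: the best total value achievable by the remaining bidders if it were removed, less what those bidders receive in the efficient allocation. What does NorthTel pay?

NorthTel pays $162M.

Efficient allocation: NorthTel→Band E ($800M), PeakComm→Band A ($539M), Pulse→Band B ($806M), TerraLink→Band D ($746M); total welfare W = $2891M.
NorthTel receives Band E at value $800M, so the others get W − 800 = $2091M.
Without NorthTel: best allocation of the remaining 3 bidders over all 4 bands is PeakComm→Band A ($539M), Pulse→Band B ($806M), TerraLink→Band E ($908M), total $2253M.
VCG payment = (others' best without NorthTel) − (others' welfare with NorthTel) = 2253 − 2091 = $162M.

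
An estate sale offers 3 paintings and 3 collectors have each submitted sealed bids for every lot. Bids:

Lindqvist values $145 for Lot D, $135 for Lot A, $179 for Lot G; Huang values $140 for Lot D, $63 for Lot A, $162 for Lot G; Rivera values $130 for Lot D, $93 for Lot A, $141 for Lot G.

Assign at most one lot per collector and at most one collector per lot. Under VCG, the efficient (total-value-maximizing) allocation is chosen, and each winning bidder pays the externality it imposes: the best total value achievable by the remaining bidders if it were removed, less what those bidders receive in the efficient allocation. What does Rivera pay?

Rivera pays $22.

Efficient allocation: Lindqvist→Lot A ($135), Huang→Lot G ($162), Rivera→Lot D ($130); total welfare W = $427.
Rivera receives Lot D at value $130, so the others get W − 130 = $297.
Without Rivera: best allocation of the remaining 2 bidders over all 3 lots is Lindqvist→Lot G ($179), Huang→Lot D ($140), total $319.
VCG payment = (others' best without Rivera) − (others' welfare with Rivera) = 319 − 297 = $22.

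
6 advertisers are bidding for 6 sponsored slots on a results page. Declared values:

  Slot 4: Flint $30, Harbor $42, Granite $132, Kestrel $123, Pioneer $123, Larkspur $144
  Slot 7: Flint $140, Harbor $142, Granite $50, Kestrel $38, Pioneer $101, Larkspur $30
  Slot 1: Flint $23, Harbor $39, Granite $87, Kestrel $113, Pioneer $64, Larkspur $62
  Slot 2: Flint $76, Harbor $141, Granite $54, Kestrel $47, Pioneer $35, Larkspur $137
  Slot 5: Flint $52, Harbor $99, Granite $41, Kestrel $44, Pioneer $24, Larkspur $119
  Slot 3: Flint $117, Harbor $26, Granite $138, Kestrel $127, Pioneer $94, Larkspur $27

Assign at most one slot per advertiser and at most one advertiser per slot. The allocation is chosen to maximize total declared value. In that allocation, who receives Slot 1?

Kestrel receives Slot 1.

This is the linear assignment problem.
Optimal: Flint→Slot 7 ($140), Harbor→Slot 2 ($141), Granite→Slot 3 ($138), Kestrel→Slot 1 ($113), Pioneer→Slot 4 ($123), Larkspur→Slot 5 ($119) — total 140+141+138+113+123+119 = $774.
Column-greedy (each slot in turn goes to its best remaining advertiser) gives $610, worse by 164.
Every other assignment is strictly worse.
Kestrel's own top slot is Slot 3 ($127), but forcing Kestrel→Slot 3 and reassigning the rest optimally gives only $737 — worse by 37.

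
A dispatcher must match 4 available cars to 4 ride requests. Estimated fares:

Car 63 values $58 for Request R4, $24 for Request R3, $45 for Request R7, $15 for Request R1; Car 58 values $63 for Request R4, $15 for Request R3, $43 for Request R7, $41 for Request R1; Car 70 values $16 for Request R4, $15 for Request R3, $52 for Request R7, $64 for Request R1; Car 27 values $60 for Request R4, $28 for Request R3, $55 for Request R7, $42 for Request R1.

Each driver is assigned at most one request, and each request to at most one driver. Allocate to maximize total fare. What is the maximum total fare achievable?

Optimal: Car 63→Request R3 ($24), Car 58→Request R4 ($63), Car 70→Request R1 ($64), Car 27→Request R7 ($55) — total 24+63+64+55 = $206.
Next-best assignment: Car 63→Request R7, Car 58→Request R4, Car 70→Request R1, Car 27→Request R3 = $200.
No other one-to-one assignment exceeds $206.

Maximum total: $206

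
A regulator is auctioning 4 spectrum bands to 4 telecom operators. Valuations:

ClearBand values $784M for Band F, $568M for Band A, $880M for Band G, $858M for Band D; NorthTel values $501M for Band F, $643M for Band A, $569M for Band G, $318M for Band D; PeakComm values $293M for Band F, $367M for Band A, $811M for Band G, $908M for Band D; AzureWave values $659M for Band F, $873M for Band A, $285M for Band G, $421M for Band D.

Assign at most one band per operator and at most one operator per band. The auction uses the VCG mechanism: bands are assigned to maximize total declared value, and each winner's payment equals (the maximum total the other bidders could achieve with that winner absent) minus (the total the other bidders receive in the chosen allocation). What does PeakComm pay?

Efficient allocation: ClearBand→Band G ($880M), NorthTel→Band F ($501M), PeakComm→Band D ($908M), AzureWave→Band A ($873M); total welfare W = $3162M.
PeakComm receives Band D at value $908M, so the others get W − 908 = $2254M.
Without PeakComm: best allocation of the remaining 3 bidders over all 4 bands is ClearBand→Band D ($858M), NorthTel→Band G ($569M), AzureWave→Band A ($873M), total $2300M.
VCG payment = (others' best without PeakComm) − (others' welfare with PeakComm) = 2300 − 2254 = $46M.

PeakComm pays $46M.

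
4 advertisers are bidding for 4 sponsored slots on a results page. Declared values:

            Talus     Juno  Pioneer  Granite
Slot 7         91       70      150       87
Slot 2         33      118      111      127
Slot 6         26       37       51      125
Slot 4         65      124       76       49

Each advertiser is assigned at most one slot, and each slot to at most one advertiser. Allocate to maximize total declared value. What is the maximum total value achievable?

Optimal: Talus→Slot 4 ($65), Juno→Slot 2 ($118), Pioneer→Slot 7 ($150), Granite→Slot 6 ($125) — total 65+118+150+125 = $458.
Row-greedy (each advertiser in turn takes its best remaining slot) gives $451, worse by 7.

Max total: $458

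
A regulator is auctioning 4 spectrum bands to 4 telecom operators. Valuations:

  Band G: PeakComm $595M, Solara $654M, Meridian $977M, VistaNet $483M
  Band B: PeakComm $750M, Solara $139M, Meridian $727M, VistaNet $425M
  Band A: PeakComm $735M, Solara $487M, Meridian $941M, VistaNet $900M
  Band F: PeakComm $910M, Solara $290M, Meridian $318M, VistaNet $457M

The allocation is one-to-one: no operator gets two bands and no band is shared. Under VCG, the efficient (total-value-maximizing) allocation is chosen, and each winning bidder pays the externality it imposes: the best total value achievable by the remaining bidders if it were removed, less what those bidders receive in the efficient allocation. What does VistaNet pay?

Efficient allocation: PeakComm→Band F ($910M), Solara→Band G ($654M), Meridian→Band B ($727M), VistaNet→Band A ($900M); total welfare W = $3191M.
VistaNet receives Band A at value $900M, so the others get W − 900 = $2291M.
Without VistaNet: best allocation of the remaining 3 bidders over all 4 bands is PeakComm→Band F ($910M), Solara→Band G ($654M), Meridian→Band A ($941M), total $2505M.
VCG payment = (others' best without VistaNet) − (others' welfare with VistaNet) = 2505 − 2291 = $214M.

VistaNet pays $214M.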